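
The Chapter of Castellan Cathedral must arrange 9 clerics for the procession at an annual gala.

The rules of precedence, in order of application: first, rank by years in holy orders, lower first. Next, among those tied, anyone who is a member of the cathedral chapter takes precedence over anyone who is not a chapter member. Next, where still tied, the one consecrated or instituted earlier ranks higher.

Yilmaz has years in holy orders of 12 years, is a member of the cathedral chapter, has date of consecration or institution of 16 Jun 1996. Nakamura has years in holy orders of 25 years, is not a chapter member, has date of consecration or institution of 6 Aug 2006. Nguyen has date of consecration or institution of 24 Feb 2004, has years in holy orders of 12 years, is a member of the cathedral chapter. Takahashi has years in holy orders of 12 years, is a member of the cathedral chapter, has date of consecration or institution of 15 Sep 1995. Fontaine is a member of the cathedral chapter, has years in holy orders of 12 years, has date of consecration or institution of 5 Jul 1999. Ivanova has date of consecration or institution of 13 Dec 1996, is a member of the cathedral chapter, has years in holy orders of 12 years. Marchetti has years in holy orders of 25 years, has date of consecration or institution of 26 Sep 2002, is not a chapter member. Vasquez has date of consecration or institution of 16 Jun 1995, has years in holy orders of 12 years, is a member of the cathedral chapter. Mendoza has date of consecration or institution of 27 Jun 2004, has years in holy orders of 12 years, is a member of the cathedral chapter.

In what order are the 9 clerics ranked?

Vasquez, Takahashi, Yilmaz, Ivanova, Fontaine, Nguyen, Mendoza, Marchetti, Nakamura

By years in holy orders (lower first): Vasquez, Takahashi, Yilmaz, Ivanova, Fontaine, Nguyen and Mendoza (each 12 years); then Marchetti and Nakamura (both 25 years).
Vasquez, Takahashi, Yilmaz, Ivanova, Fontaine, Nguyen and Mendoza are each a member of the cathedral chapter, so the next rule applies.
Among Vasquez, Takahashi, Yilmaz, Ivanova, Fontaine, Nguyen and Mendoza, by date of consecration or institution (earlier first): Vasquez (16 Jun 1995) before Takahashi (15 Sep 1995) before Yilmaz (16 Jun 1996) before Ivanova (13 Dec 1996) before Fontaine (5 Jul 1999) before Nguyen (24 Feb 2004) before Mendoza (27 Jun 2004).
Marchetti and Nakamura are each not a chapter member, so the next rule applies.
Among Marchetti and Nakamura, by date of consecration or institution (earlier first): Marchetti (26 Sep 2002) before Nakamura (6 Aug 2006).
Full order: Vasquez, Takahashi, Yilmaz, Ivanova, Fontaine, Nguyen, Mendoza, Marchetti, Nakamura.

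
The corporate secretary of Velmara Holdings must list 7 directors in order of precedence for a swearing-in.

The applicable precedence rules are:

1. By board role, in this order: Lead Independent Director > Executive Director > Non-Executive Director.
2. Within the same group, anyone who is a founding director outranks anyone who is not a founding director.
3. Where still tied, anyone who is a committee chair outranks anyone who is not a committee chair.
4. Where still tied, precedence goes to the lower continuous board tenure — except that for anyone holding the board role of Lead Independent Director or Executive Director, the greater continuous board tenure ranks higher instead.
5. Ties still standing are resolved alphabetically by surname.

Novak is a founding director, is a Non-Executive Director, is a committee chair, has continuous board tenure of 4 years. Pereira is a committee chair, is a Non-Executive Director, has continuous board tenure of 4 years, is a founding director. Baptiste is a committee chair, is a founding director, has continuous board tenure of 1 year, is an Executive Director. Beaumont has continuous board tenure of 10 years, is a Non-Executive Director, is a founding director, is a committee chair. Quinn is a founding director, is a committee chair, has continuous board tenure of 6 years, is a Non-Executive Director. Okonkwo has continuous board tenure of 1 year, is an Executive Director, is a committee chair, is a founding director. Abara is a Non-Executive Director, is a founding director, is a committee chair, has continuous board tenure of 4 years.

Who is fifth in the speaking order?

By board role: Baptiste and Okonkwo (Executive Director); then Abara, Novak, Pereira, Quinn and Beaumont (Non-Executive Director).
Baptiste and Okonkwo are each a founding director, so the next rule applies.
Baptiste and Okonkwo are each a committee chair, so the next rule applies.
Baptiste and Okonkwo both have continuous board tenure 1 year, so the next rule applies.
Among Baptiste and Okonkwo, alphabetically by surname: Baptiste before Okonkwo.
Abara, Novak, Pereira, Quinn and Beaumont are each a founding director, so the next rule applies.
Abara, Novak, Pereira, Quinn and Beaumont are each a committee chair, so the next rule applies.
Among Abara, Novak, Pereira, Quinn and Beaumont, by continuous board tenure (lower first): Abara, Novak and Pereira (4 years) before Quinn (6 years) before Beaumont (10 years).
Among Abara, Novak and Pereira, alphabetically by surname: Abara before Novak before Pereira.
Order: Baptiste, Okonkwo, Abara, Novak, Pereira, Quinn, Beaumont.

Pereira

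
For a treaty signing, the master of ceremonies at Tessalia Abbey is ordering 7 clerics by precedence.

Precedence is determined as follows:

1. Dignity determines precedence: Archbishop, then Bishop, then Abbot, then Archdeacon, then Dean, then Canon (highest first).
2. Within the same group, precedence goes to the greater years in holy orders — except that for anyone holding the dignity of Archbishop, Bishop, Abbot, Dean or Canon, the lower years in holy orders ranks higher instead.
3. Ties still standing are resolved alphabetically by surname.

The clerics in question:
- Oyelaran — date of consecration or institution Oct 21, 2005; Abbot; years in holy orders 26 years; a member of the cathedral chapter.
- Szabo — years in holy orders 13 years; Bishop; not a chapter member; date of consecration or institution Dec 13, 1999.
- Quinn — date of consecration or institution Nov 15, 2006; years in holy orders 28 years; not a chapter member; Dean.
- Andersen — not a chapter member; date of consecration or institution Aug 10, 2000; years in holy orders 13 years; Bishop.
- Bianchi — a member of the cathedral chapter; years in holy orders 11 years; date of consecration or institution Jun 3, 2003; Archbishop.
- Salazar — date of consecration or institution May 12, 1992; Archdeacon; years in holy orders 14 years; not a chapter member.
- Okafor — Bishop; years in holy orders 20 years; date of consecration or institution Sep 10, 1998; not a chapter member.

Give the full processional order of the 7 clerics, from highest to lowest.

By dignity: Bianchi (Archbishop); then Andersen, Szabo and Okafor (Bishop); then Oyelaran (Abbot); then Salazar (Archdeacon); then Quinn (Dean).
Among Andersen, Szabo and Okafor, by years in holy orders (lower first) (reversed rule for this group): Andersen and Szabo (13 years) before Okafor (20 years).
Among Andersen and Szabo, alphabetically by surname: Andersen before Szabo.
Full order: Bianchi, Andersen, Szabo, Okafor, Oyelaran, Salazar, Quinn.

Bianchi, Andersen, Szabo, Okafor, Oyelaran, Salazar, Quinn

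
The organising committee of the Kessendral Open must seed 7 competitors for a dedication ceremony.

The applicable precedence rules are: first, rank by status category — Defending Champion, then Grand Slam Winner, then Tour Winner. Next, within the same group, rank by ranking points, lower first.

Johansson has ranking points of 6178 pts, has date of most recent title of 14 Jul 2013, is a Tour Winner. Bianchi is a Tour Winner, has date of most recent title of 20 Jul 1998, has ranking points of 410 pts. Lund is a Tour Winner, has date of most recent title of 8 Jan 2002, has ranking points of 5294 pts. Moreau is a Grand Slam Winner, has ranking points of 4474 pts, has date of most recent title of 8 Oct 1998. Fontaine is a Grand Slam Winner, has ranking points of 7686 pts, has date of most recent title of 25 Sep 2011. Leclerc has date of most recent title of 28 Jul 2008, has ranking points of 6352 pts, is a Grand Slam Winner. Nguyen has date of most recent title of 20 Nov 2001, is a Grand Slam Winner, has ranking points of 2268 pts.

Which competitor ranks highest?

Nguyen

By status category: Nguyen, Moreau, Leclerc and Fontaine (Grand Slam Winner); then Bianchi, Lund and Johansson (Tour Winner).
Among Nguyen, Moreau, Leclerc and Fontaine, by ranking points (lower first): Nguyen (2268 pts) before Moreau (4474 pts) before Leclerc (6352 pts) before Fontaine (7686 pts).
Among Bianchi, Lund and Johansson, by ranking points (lower first): Bianchi (410 pts) before Lund (5294 pts) before Johansson (6178 pts).
Order: Nguyen, Moreau, Leclerc, Fontaine, Bianchi, Lund, Johansson.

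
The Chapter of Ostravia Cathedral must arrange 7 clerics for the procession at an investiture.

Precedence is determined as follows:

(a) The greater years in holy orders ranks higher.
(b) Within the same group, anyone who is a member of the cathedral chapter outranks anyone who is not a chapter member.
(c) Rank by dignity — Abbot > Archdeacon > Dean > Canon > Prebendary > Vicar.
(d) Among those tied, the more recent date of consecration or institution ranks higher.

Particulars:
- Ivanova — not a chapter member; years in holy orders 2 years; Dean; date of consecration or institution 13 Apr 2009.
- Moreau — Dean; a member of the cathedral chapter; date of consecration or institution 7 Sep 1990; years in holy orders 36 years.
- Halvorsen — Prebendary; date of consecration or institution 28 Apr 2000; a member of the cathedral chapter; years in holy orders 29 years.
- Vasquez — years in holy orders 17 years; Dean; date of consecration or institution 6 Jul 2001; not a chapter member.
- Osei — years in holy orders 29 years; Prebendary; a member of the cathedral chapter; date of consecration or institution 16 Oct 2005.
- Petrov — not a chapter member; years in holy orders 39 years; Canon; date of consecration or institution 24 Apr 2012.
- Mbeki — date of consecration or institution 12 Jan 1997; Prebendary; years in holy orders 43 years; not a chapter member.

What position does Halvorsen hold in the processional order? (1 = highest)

5

By years in holy orders (higher first): Mbeki (43 years); then Petrov (39 years); then Moreau (36 years); then Osei and Halvorsen (both 29 years); then Vasquez (17 years); then Ivanova (2 years).
Osei and Halvorsen are each a member of the cathedral chapter, so the next rule applies.
Osei and Halvorsen are each Prebendary, so the next rule applies.
Among Osei and Halvorsen, by date of consecration or institution (later first): Osei (16 Oct 2005) before Halvorsen (28 Apr 2000).
Order: Mbeki, Petrov, Moreau, Osei, Halvorsen, Vasquez, Ivanova. So position 5.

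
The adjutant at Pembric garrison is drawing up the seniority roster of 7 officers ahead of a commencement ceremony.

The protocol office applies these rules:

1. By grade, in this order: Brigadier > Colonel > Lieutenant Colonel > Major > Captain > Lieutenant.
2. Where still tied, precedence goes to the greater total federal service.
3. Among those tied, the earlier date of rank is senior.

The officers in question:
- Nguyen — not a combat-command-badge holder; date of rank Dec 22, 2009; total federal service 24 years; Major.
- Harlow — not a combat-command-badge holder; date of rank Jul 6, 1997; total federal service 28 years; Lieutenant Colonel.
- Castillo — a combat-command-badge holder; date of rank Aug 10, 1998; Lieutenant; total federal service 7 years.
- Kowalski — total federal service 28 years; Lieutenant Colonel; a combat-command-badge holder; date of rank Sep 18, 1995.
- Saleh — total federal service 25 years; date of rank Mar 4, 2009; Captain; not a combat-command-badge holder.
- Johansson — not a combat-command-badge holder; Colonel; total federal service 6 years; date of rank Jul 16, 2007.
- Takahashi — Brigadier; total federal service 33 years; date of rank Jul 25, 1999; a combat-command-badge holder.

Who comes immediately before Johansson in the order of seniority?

Takahashi

By grade: Takahashi (Brigadier); then Johansson (Colonel); then Kowalski and Harlow (Lieutenant Colonel); then Nguyen (Major); then Saleh (Captain); then Castillo (Lieutenant).
Kowalski and Harlow both have total federal service 28 years, so the next rule applies.
Among Kowalski and Harlow, by date of rank (earlier first): Kowalski (Sep 18, 1995) before Harlow (Jul 6, 1997).
Order: Takahashi, Johansson, Kowalski, Harlow, Nguyen, Saleh, Castillo.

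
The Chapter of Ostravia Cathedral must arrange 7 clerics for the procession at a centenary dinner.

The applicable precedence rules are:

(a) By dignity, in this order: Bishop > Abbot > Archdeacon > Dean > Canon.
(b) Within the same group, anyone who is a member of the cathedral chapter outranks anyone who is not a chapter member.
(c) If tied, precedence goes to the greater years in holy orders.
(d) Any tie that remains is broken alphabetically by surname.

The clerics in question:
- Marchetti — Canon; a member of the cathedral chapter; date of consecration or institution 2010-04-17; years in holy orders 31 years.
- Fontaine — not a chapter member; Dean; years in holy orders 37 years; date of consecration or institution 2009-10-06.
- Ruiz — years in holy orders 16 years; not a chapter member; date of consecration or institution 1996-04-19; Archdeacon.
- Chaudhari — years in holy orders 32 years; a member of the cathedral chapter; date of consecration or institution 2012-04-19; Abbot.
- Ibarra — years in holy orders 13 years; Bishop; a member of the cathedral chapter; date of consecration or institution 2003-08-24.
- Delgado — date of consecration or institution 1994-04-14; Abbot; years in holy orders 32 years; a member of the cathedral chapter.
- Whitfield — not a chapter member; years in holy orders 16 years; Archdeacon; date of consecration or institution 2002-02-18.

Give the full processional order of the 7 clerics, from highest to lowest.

Ibarra, Chaudhari, Delgado, Ruiz, Whitfield, Fontaine, Marchetti

By dignity: Ibarra (Bishop); then Chaudhari and Delgado (Abbot); then Ruiz and Whitfield (Archdeacon); then Fontaine (Dean); then Marchetti (Canon).
Chaudhari and Delgado are each a member of the cathedral chapter, so the next rule applies.
Chaudhari and Delgado both have years in holy orders 32 years, so the next rule applies.
Among Chaudhari and Delgado, alphabetically by surname: Chaudhari before Delgado.
Ruiz and Whitfield are each not a chapter member, so the next rule applies.
Ruiz and Whitfield both have years in holy orders 16 years, so the next rule applies.
Among Ruiz and Whitfield, alphabetically by surname: Ruiz before Whitfield.
Full order: Ibarra, Chaudhari, Delgado, Ruiz, Whitfield, Fontaine, Marchetti.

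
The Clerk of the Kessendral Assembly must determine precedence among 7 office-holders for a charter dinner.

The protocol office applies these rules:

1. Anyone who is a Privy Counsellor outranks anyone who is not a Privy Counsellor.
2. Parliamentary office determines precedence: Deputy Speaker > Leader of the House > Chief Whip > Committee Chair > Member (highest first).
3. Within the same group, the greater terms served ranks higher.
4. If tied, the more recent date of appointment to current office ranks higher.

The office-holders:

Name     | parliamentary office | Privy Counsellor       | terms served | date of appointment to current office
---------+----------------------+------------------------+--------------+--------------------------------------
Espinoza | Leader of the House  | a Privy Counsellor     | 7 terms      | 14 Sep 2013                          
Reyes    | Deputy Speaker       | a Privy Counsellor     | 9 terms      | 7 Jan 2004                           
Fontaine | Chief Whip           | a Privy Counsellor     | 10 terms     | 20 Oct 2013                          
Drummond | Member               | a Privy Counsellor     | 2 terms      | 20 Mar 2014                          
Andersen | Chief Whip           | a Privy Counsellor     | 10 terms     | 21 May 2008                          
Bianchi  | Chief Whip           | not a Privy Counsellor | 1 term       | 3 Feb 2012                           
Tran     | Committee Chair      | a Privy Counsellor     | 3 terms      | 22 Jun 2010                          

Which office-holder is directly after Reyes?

By the first rule: Reyes, Espinoza, Fontaine, Andersen, Tran and Drummond (each a Privy Counsellor); then Bianchi (not a Privy Counsellor).
Among Reyes, Espinoza, Fontaine, Andersen, Tran and Drummond, by parliamentary office: Reyes (Deputy Speaker) before Espinoza (Leader of the House) before Fontaine and Andersen (Chief Whip) before Tran (Committee Chair) before Drummond (Member).
Fontaine and Andersen both have terms served 10 terms, so the next rule applies.
Among Fontaine and Andersen, by date of appointment to current office (later first): Fontaine (20 Oct 2013) before Andersen (21 May 2008).
Order: Reyes, Espinoza, Fontaine, Andersen, Tran, Drummond, Bianchi.

Espinoza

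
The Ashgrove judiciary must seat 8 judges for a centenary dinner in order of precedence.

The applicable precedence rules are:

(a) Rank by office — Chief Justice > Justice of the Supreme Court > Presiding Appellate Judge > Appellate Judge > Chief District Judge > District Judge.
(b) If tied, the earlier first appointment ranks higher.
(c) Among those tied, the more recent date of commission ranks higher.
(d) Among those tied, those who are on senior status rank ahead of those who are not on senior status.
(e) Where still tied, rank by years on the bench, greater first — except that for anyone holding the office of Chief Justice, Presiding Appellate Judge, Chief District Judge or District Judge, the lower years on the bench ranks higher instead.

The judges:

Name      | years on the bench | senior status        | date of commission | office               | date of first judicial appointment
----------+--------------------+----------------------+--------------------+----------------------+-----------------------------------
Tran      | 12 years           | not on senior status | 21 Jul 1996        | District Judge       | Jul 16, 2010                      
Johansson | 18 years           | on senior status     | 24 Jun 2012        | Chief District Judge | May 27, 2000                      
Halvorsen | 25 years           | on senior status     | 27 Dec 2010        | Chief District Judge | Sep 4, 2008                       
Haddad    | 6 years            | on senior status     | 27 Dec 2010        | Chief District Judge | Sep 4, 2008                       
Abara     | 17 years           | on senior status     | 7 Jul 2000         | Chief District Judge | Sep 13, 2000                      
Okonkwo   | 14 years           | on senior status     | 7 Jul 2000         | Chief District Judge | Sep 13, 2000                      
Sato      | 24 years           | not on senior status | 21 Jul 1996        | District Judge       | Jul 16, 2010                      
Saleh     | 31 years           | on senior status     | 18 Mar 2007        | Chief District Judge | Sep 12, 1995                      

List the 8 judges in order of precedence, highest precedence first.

Saleh, Johansson, Okonkwo, Abara, Haddad, Halvorsen, Tran, Sato

By office: Saleh, Johansson, Okonkwo, Abara, Haddad and Halvorsen (Chief District Judge); then Tran and Sato (District Judge).
Among Saleh, Johansson, Okonkwo, Abara, Haddad and Halvorsen, by date of first judicial appointment (earlier first): Saleh (Sep 12, 1995) before Johansson (May 27, 2000) before Okonkwo and Abara (Sep 13, 2000) before Haddad and Halvorsen (Sep 4, 2008).
Okonkwo and Abara both have date of commission 7 Jul 2000, so the next rule applies.
Okonkwo and Abara are each on senior status, so the next rule applies.
Among Okonkwo and Abara, by years on the bench (lower first) (reversed rule for this group): Okonkwo (14 years) before Abara (17 years).
Haddad and Halvorsen both have date of commission 27 Dec 2010, so the next rule applies.
Haddad and Halvorsen are each on senior status, so the next rule applies.
Among Haddad and Halvorsen, by years on the bench (lower first) (reversed rule for this group): Haddad (6 years) before Halvorsen (25 years).
Tran and Sato both have date of first judicial appointment Jul 16, 2010, so the next rule applies.
Tran and Sato both have date of commission 21 Jul 1996, so the next rule applies.
Tran and Sato are each not on senior status, so the next rule applies.
Among Tran and Sato, by years on the bench (lower first) (reversed rule for this group): Tran (12 years) before Sato (24 years).
Full order: Saleh, Johansson, Okonkwo, Abara, Haddad, Halvorsen, Tran, Sato.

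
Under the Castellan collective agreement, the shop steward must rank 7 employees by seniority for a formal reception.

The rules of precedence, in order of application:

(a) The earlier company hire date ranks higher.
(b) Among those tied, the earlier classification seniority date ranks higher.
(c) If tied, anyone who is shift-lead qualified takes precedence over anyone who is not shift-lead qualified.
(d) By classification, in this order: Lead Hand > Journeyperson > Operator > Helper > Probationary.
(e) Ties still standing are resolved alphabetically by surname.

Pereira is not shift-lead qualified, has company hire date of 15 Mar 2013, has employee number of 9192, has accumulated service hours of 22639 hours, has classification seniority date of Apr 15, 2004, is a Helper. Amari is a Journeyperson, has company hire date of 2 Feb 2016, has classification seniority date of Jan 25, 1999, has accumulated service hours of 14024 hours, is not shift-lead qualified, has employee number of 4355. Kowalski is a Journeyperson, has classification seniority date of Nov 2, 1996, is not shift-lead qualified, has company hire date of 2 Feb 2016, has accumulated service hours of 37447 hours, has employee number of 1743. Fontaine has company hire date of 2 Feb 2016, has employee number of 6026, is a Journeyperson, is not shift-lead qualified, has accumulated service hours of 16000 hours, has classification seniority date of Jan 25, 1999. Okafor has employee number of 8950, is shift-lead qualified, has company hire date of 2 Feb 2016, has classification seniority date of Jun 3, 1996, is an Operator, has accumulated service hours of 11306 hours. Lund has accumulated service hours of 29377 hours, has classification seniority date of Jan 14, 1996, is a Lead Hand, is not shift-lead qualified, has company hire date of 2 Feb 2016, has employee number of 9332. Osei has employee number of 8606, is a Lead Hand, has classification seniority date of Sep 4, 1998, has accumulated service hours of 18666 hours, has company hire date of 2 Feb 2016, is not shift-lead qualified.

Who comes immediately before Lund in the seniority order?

By company hire date (earlier first): Pereira (15 Mar 2013); then Lund, Okafor, Kowalski, Osei, Amari and Fontaine (each 2 Feb 2016).
Among Lund, Okafor, Kowalski, Osei, Amari and Fontaine, by classification seniority date (earlier first): Lund (Jan 14, 1996) before Okafor (Jun 3, 1996) before Kowalski (Nov 2, 1996) before Osei (Sep 4, 1998) before Amari and Fontaine (Jan 25, 1999).
Amari and Fontaine are each not shift-lead qualified, so the next rule applies.
Amari and Fontaine are each Journeyperson, so the next rule applies.
Among Amari and Fontaine, alphabetically by surname: Amari before Fontaine.
Order: Pereira, Lund, Okafor, Kowalski, Osei, Amari, Fontaine.

Pereira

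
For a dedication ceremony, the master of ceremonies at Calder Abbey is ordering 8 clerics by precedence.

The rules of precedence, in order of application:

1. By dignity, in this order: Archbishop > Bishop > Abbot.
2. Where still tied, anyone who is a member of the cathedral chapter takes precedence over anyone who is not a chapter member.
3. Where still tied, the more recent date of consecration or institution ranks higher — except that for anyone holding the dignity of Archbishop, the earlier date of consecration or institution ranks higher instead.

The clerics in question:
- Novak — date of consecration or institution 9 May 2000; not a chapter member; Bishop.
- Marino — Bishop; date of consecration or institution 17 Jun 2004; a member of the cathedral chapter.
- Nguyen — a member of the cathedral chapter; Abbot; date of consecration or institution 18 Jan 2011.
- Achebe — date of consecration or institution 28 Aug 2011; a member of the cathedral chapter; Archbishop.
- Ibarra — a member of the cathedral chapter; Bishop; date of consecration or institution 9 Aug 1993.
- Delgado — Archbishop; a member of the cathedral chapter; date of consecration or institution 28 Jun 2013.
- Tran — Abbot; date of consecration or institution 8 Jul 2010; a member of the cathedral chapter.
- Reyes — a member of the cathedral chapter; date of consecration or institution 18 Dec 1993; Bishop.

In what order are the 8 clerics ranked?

By dignity: Achebe and Delgado (Archbishop); then Marino, Reyes, Ibarra and Novak (Bishop); then Nguyen and Tran (Abbot).
Achebe and Delgado are each a member of the cathedral chapter, so the next rule applies.
Among Achebe and Delgado, by date of consecration or institution (earlier first) (reversed rule for this group): Achebe (28 Aug 2011) before Delgado (28 Jun 2013).
Among Marino, Reyes, Ibarra and Novak, a member of the cathedral chapter before not a chapter member: Marino, Reyes and Ibarra (a member of the cathedral chapter) before Novak (not a chapter member).
Among Marino, Reyes and Ibarra, by date of consecration or institution (later first): Marino (17 Jun 2004) before Reyes (18 Dec 1993) before Ibarra (9 Aug 1993).
Nguyen and Tran are each a member of the cathedral chapter, so the next rule applies.
Among Nguyen and Tran, by date of consecration or institution (later first): Nguyen (18 Jan 2011) before Tran (8 Jul 2010).
Full order: Achebe, Delgado, Marino, Reyes, Ibarra, Novak, Nguyen, Tran.

Achebe, Delgado, Marino, Reyes, Ibarra, Novak, Nguyen, Tran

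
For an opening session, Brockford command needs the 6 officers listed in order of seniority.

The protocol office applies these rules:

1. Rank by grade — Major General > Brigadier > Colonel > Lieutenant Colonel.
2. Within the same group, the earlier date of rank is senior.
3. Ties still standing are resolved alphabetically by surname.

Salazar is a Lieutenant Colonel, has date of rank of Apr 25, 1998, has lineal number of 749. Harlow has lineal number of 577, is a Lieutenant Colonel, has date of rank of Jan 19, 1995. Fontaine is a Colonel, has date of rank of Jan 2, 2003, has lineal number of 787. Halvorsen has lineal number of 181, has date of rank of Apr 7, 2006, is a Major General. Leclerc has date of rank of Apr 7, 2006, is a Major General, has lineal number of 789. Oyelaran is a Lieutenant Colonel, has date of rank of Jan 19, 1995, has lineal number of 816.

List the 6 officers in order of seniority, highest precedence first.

Halvorsen, Leclerc, Fontaine, Harlow, Oyelaran, Salazar

By grade: Halvorsen and Leclerc (Major General); then Fontaine (Colonel); then Harlow, Oyelaran and Salazar (Lieutenant Colonel).
Halvorsen and Leclerc both have date of rank Apr 7, 2006, so the next rule applies.
Among Halvorsen and Leclerc, alphabetically by surname: Halvorsen before Leclerc.
Among Harlow, Oyelaran and Salazar, by date of rank (earlier first): Harlow and Oyelaran (Jan 19, 1995) before Salazar (Apr 25, 1998).
Among Harlow and Oyelaran, alphabetically by surname: Harlow before Oyelaran.
Full order: Halvorsen, Leclerc, Fontaine, Harlow, Oyelaran, Salazar.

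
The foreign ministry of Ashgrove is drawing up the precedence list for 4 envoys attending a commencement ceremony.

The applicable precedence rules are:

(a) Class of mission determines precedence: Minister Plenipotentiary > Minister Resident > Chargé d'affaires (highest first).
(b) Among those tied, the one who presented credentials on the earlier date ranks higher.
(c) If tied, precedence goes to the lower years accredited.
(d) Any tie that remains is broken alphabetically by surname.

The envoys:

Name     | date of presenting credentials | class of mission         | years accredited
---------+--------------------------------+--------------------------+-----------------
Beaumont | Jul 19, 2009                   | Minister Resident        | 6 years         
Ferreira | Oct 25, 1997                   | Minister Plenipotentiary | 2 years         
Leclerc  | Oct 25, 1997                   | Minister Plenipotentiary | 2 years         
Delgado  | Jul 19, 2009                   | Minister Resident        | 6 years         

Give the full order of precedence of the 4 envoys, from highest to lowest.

Ferreira, Leclerc, Beaumont, Delgado

By class of mission: Ferreira and Leclerc (Minister Plenipotentiary); then Beaumont and Delgado (Minister Resident).
Ferreira and Leclerc both have date of presenting credentials Oct 25, 1997, so the next rule applies.
Ferreira and Leclerc both have years accredited 2 years, so the next rule applies.
Among Ferreira and Leclerc, alphabetically by surname: Ferreira before Leclerc.
Beaumont and Delgado both have date of presenting credentials Jul 19, 2009, so the next rule applies.
Beaumont and Delgado both have years accredited 6 years, so the next rule applies.
Among Beaumont and Delgado, alphabetically by surname: Beaumont before Delgado.
Full order: Ferreira, Leclerc, Beaumont, Delgado.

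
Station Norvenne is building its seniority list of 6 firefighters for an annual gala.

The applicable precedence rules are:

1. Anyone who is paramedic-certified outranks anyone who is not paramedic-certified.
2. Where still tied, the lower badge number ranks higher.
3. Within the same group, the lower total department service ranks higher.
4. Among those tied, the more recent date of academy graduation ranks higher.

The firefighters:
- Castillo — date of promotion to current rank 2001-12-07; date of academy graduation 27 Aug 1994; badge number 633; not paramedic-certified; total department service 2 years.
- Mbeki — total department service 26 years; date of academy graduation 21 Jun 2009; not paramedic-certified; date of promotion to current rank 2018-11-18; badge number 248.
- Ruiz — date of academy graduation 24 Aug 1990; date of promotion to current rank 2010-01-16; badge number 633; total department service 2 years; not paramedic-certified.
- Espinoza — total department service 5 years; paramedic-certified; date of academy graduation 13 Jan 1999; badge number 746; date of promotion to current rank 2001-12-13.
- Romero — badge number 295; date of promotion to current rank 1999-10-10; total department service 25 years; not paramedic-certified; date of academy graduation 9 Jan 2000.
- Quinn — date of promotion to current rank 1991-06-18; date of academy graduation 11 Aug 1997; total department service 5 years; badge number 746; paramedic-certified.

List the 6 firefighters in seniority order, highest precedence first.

By the first rule: Espinoza and Quinn (both paramedic-certified); then Mbeki, Romero, Castillo and Ruiz (each not paramedic-certified).
Espinoza and Quinn both have badge number 746, so the next rule applies.
Espinoza and Quinn both have total department service 5 years, so the next rule applies.
Among Espinoza and Quinn, by date of academy graduation (later first): Espinoza (13 Jan 1999) before Quinn (11 Aug 1997).
Among Mbeki, Romero, Castillo and Ruiz, by badge number (lower first): Mbeki (248) before Romero (295) before Castillo and Ruiz (633).
Castillo and Ruiz both have total department service 2 years, so the next rule applies.
Among Castillo and Ruiz, by date of academy graduation (later first): Castillo (27 Aug 1994) before Ruiz (24 Aug 1990).
Full order: Espinoza, Quinn, Mbeki, Romero, Castillo, Ruiz.

Espinoza, Quinn, Mbeki, Romero, Castillo, Ruiz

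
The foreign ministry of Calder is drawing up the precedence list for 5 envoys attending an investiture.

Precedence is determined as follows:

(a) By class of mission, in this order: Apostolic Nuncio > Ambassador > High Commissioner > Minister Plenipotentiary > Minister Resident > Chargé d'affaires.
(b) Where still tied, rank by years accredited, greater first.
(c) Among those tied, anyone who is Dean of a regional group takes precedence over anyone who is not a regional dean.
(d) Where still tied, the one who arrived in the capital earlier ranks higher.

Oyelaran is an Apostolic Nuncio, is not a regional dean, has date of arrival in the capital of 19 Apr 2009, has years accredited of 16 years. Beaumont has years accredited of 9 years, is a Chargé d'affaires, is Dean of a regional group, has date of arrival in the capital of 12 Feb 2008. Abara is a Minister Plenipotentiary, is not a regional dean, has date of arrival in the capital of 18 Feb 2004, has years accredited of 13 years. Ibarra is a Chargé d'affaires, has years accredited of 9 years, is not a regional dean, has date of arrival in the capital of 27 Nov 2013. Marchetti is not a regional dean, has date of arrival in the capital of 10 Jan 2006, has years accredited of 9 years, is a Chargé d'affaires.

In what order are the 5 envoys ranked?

By class of mission: Oyelaran (Apostolic Nuncio); then Abara (Minister Plenipotentiary); then Beaumont, Marchetti and Ibarra (Chargé d'affaires).
Beaumont, Marchetti and Ibarra all have years accredited 9 years, so the next rule applies.
Among Beaumont, Marchetti and Ibarra, Dean of a regional group before not a regional dean: Beaumont (Dean of a regional group) before Marchetti and Ibarra (not a regional dean).
Among Marchetti and Ibarra, by date of arrival in the capital (earlier first): Marchetti (10 Jan 2006) before Ibarra (27 Nov 2013).
Full order: Oyelaran, Abara, Beaumont, Marchetti, Ibarra.

Oyelaran, Abara, Beaumont, Marchetti, Ibarra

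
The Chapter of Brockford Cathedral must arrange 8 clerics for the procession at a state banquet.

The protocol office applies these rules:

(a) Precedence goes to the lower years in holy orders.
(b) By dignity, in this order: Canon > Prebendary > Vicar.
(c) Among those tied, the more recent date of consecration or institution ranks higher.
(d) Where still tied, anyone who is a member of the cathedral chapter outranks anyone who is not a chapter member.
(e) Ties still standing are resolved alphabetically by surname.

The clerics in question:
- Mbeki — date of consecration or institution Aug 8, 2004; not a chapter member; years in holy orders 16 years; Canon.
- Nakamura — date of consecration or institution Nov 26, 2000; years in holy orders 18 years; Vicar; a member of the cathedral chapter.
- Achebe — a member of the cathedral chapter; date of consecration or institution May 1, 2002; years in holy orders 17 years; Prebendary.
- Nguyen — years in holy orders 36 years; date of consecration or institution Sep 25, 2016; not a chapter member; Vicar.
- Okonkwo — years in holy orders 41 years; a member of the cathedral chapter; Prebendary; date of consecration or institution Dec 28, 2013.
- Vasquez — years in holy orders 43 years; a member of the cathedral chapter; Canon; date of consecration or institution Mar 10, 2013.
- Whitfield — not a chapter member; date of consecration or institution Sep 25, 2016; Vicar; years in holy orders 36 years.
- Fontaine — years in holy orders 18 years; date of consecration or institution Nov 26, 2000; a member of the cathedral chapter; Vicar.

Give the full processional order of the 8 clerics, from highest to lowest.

Mbeki, Achebe, Fontaine, Nakamura, Nguyen, Whitfield, Okonkwo, Vasquez

By years in holy orders (lower first): Mbeki (16 years); then Achebe (17 years); then Fontaine and Nakamura (both 18 years); then Nguyen and Whitfield (both 36 years); then Okonkwo (41 years); then Vasquez (43 years).
Fontaine and Nakamura are each Vicar, so the next rule applies.
Fontaine and Nakamura both have date of consecration or institution Nov 26, 2000, so the next rule applies.
Fontaine and Nakamura are each a member of the cathedral chapter, so the next rule applies.
Among Fontaine and Nakamura, alphabetically by surname: Fontaine before Nakamura.
Nguyen and Whitfield are each Vicar, so the next rule applies.
Nguyen and Whitfield both have date of consecration or institution Sep 25, 2016, so the next rule applies.
Nguyen and Whitfield are each not a chapter member, so the next rule applies.
Among Nguyen and Whitfield, alphabetically by surname: Nguyen before Whitfield.
Full order: Mbeki, Achebe, Fontaine, Nakamura, Nguyen, Whitfield, Okonkwo, Vasquez.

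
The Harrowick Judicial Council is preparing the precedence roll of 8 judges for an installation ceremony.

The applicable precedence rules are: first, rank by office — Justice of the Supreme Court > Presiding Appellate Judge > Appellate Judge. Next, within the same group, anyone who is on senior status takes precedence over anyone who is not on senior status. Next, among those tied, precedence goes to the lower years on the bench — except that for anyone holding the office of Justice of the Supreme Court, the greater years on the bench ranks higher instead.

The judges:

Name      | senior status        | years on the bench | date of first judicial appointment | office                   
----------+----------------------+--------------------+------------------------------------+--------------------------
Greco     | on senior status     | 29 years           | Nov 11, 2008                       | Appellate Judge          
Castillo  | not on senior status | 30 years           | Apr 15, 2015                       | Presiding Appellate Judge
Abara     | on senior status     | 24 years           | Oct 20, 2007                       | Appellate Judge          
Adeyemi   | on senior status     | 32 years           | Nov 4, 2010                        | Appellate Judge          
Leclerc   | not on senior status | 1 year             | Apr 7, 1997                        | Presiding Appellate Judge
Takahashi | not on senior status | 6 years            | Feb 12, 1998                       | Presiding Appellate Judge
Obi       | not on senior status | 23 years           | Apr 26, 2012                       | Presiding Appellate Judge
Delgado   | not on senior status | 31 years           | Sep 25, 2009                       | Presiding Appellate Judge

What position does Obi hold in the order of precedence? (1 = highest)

3

By office: Leclerc, Takahashi, Obi, Castillo and Delgado (Presiding Appellate Judge); then Abara, Greco and Adeyemi (Appellate Judge).
Leclerc, Takahashi, Obi, Castillo and Delgado are each not on senior status, so the next rule applies.
Among Leclerc, Takahashi, Obi, Castillo and Delgado, by years on the bench (lower first): Leclerc (1 year) before Takahashi (6 years) before Obi (23 years) before Castillo (30 years) before Delgado (31 years).
Abara, Greco and Adeyemi are each on senior status, so the next rule applies.
Among Abara, Greco and Adeyemi, by years on the bench (lower first): Abara (24 years) before Greco (29 years) before Adeyemi (32 years).
Order: Leclerc, Takahashi, Obi, Castillo, Delgado, Abara, Greco, Adeyemi. So position 3.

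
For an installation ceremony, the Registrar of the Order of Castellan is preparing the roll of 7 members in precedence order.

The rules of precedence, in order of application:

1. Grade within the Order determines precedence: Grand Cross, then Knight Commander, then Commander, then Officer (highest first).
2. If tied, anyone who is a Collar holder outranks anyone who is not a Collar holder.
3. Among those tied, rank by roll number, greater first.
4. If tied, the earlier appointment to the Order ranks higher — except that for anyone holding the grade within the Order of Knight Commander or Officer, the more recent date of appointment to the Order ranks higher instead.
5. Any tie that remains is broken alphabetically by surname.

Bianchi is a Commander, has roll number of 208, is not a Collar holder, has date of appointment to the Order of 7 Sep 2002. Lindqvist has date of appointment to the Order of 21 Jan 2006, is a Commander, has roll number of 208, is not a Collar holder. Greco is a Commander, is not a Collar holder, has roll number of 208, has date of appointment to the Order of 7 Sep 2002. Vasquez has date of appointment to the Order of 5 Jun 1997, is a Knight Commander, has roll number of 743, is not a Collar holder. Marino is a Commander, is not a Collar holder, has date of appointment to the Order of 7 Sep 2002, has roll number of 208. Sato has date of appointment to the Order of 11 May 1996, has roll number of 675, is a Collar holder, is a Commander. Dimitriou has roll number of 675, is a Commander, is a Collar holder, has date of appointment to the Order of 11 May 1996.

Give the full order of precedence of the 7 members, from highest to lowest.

By grade within the Order: Vasquez (Knight Commander); then Dimitriou, Sato, Bianchi, Greco, Marino and Lindqvist (Commander).
Among Dimitriou, Sato, Bianchi, Greco, Marino and Lindqvist, a Collar holder before not a Collar holder: Dimitriou and Sato (a Collar holder) before Bianchi, Greco, Marino and Lindqvist (not a Collar holder).
Dimitriou and Sato both have roll number 675, so the next rule applies.
Dimitriou and Sato both have date of appointment to the Order 11 May 1996, so the next rule applies.
Among Dimitriou and Sato, alphabetically by surname: Dimitriou before Sato.
Bianchi, Greco, Marino and Lindqvist all have roll number 208, so the next rule applies.
Among Bianchi, Greco, Marino and Lindqvist, by date of appointment to the Order (earlier first): Bianchi, Greco and Marino (7 Sep 2002) before Lindqvist (21 Jan 2006).
Among Bianchi, Greco and Marino, alphabetically by surname: Bianchi before Greco before Marino.
Full order: Vasquez, Dimitriou, Sato, Bianchi, Greco, Marino, Lindqvist.

Vasquez, Dimitriou, Sato, Bianchi, Greco, Marino, Lindqvist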